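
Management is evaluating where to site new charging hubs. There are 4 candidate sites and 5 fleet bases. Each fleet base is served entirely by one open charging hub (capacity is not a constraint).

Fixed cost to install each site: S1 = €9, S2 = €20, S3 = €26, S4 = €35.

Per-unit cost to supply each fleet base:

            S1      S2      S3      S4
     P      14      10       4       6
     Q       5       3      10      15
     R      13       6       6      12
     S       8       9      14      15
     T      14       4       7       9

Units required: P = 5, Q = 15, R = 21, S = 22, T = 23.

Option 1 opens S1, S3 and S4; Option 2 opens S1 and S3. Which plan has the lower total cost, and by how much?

Option 1: {S1, S3, S4}: P→S3 4·5=20, Q→S1 5·15=75, R→S3 6·21=126, S→S1 8·22=176, T→S3 7·23=161. Service 558; fixed 70; total 628.
Option 2: {S1, S3}: P→S3 4·5=20, Q→S1 5·15=75, R→S3 6·21=126, S→S1 8·22=176, T→S3 7·23=161. Service 558; fixed 35; total 593.
Difference: |628 − 593| = 35.

Option 2 is cheaper by 35.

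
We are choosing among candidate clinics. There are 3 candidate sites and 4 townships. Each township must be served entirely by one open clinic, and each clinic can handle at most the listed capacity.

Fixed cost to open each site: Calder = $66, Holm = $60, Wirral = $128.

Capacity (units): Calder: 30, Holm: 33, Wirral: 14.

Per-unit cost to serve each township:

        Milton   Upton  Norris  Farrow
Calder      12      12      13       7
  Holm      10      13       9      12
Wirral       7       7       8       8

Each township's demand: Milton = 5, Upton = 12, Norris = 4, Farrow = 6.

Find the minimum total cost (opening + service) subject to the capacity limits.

Open {Calder}: Milton→Calder 12·5=60, Upton→Calder 12·12=144, Norris→Calder 13·4=52, Farrow→Calder 7·6=42.
Loads: Calder carries 27/30. Service 298; fixed 66; total 364.
Next best feasible plan costs 374.

Minimum total cost: 364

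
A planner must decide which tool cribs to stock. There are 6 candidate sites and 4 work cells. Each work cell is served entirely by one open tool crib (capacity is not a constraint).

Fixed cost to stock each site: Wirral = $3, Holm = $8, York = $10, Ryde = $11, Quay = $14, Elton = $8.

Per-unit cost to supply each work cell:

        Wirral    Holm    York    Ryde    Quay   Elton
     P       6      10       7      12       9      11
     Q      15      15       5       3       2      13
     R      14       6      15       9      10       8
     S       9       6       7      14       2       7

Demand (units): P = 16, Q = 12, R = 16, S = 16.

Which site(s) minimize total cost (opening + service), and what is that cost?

Open Wirral, Holm and Quay; minimum total cost 273.

For any fixed open set, each work cell goes to its cheapest open site; total = fixed + service.
{Wirral, Holm, Quay}: P→Wirral 6·16=96, Q→Quay 2·12=24, R→Holm 6·16=96, S→Quay 2·16=32. Service 248; fixed 25; total 273.
{Wirral, Holm, Quay, Elton}: P→Wirral 6·16=96, Q→Quay 2·12=24, R→Holm 6·16=96, S→Quay 2·16=32. Service 248; fixed 33; total 281.
{Wirral, Holm, York, Quay}: service 248 + fixed 35 = 283
{Wirral, Holm, York, Ryde, Quay, Elton}: P→Wirral 6·16=96, Q→Quay 2·12=24, R→Holm 6·16=96, S→Quay 2·16=32. Service 248; fixed 54; total 302.
No other subset beats 273.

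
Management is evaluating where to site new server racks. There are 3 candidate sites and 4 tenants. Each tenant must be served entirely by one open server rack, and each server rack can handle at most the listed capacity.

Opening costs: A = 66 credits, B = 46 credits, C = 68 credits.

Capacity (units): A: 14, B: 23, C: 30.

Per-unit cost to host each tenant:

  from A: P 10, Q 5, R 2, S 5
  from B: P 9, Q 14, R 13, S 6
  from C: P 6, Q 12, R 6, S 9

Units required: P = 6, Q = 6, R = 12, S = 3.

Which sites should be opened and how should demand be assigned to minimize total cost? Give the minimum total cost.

Open {C}: P→C 6·6=36, Q→C 12·6=72, R→C 6·12=72, S→C 9·3=27.
Loads: C carries 27/30. Service 207; fixed 68; total 275.
Next best feasible plan costs 287.

Minimum total cost: 275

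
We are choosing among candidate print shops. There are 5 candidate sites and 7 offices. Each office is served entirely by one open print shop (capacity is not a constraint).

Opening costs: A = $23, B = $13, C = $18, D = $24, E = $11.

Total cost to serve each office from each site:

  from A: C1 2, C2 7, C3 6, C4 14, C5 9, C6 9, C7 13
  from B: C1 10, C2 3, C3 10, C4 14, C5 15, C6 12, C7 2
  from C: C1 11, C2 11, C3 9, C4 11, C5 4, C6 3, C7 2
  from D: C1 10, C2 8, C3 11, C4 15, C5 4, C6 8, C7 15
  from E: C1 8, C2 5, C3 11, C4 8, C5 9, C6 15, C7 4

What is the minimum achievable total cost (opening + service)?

Minimum total cost: 68

For any fixed open set, each office goes to its cheapest open site; total = fixed + service.
{C, E}: C1→E 8, C2→E 5, C3→C 9, C4→E 8, C5→C 4, C6→C 3, C7→C 2. Service 39; fixed 29; total 68.
{C}: service 51 + fixed 18 = 69
{E}: C1→E 8, C2→E 5, C3→E 11, C4→E 8, C5→E 9, C6→E 15, C7→E 4. Service 60; fixed 11; total 71.
{A, B, C, D, E}: service 28 + fixed 89 = 117
No other subset beats 68.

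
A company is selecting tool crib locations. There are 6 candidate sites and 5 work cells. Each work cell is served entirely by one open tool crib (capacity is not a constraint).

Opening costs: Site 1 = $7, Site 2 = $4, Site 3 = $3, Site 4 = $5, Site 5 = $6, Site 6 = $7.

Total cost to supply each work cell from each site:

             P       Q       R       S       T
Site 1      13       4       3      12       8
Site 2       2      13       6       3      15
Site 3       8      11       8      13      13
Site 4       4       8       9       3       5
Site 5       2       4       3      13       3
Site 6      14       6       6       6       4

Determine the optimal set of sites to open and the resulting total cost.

Open Site 2 and Site 5; minimum total cost 25.

For any fixed open set, each work cell goes to its cheapest open site; total = fixed + service.
{Site 2, Site 5}: P→Site 2 2, Q→Site 5 4, R→Site 5 3, S→Site 2 3, T→Site 5 3. Service 15; fixed 10; total 25.
{Site 4, Site 5}: service 15 + fixed 11 = 26
{Site 2, Site 3, Site 5}: service 15 + fixed 13 = 28
{Site 1, Site 2, Site 3, Site 4, Site 5, Site 6}: service 15 + fixed 32 = 47
No other subset beats 25.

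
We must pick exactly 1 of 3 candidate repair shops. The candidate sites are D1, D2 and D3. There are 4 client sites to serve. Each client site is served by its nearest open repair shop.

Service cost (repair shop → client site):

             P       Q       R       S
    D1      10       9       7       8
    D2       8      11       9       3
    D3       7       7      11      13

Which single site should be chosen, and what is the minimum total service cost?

With exactly 1 open, each client site uses its cheapest among the chosen.
{D2}: P→D2 8, Q→D2 11, R→D2 9, S→D2 3. Service cost 31.
{D1}: service cost 34
{D3}: service cost 38
Among all 3 size-1 choices, {D2} is lowest.

Choose D2 only; total service cost 31.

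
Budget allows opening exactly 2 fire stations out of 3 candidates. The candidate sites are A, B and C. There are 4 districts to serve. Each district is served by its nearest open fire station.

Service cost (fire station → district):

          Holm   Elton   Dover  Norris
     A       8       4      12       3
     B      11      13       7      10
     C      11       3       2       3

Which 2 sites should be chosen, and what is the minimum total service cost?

Choose A and C; total service cost 16.

With exactly 2 open, each district uses its cheapest among the chosen.
{A, C}: Holm→A 8, Elton→C 3, Dover→C 2, Norris→A 3. Service cost 16.
{B, C}: service cost 19
{A, B}: service cost 22
Among all 3 size-2 choices, {A, C} is lowest.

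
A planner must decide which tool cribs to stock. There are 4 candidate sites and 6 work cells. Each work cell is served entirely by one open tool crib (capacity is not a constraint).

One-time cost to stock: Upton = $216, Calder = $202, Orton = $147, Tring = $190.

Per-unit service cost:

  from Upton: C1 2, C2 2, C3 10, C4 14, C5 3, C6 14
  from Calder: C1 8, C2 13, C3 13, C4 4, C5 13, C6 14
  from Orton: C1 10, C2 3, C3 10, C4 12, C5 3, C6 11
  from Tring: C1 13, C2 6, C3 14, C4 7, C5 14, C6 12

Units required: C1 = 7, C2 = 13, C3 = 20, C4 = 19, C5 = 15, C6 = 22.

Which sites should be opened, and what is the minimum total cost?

For any fixed open set, each work cell goes to its cheapest open site; total = fixed + service.
{Orton}: C1→Orton 10·7=70, C2→Orton 3·13=39, C3→Orton 10·20=200, C4→Orton 12·19=228, C5→Orton 3·15=45, C6→Orton 11·22=242. Service 824; fixed 147; total 971.
{Calder, Orton}: service 658 + fixed 349 = 1007
{Orton, Tring}: C1→Orton 10·7=70, C2→Orton 3·13=39, C3→Orton 10·20=200, C4→Tring 7·19=133, C5→Orton 3·15=45, C6→Orton 11·22=242. Service 729; fixed 337; total 1066.
{Upton, Calder, Orton, Tring}: service 603 + fixed 755 = 1358
No other subset beats 971.

Open Orton only; minimum total cost 971.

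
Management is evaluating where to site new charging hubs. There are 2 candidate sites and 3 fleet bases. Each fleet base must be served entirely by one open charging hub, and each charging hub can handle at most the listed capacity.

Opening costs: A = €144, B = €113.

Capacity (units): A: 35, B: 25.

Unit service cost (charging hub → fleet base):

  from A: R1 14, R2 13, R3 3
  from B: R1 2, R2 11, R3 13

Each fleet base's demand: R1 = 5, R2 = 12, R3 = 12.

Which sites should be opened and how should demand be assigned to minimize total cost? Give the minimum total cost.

Open {A}: R1→A 14·5=70, R2→A 13·12=156, R3→A 3·12=36.
Loads: A carries 29/35. Service 262; fixed 144; total 406.
Next best feasible plan costs 435.

Minimum total cost: 406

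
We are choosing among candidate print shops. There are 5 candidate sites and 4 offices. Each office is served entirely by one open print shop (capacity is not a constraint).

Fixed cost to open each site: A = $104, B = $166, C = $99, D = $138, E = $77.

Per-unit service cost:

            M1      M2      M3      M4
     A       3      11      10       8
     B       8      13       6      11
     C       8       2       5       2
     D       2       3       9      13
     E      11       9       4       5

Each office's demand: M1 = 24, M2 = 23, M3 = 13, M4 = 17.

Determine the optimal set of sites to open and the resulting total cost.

For any fixed open set, each office goes to its cheapest open site; total = fixed + service.
{A, C}: M1→A 3·24=72, M2→C 2·23=46, M3→C 5·13=65, M4→C 2·17=34. Service 217; fixed 203; total 420.
{C, D}: service 193 + fixed 237 = 430
{C}: service 337 + fixed 99 = 436
{A, B, C, D, E}: M1→D 2·24=48, M2→C 2·23=46, M3→E 4·13=52, M4→C 2·17=34. Service 180; fixed 584; total 764.
No other subset beats 420.

Open A and C; minimum total cost 420.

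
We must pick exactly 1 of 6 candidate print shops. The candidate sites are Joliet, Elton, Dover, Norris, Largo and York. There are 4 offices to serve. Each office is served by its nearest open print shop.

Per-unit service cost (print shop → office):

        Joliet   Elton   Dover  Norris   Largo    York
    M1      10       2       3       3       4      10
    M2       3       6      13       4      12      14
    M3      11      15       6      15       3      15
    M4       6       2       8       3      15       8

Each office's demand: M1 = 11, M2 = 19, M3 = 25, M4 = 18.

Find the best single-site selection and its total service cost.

With exactly 1 open, each office uses its cheapest among the chosen.
{Norris}: M1→Norris 3·11=33, M2→Norris 4·19=76, M3→Norris 15·25=375, M4→Norris 3·18=54. Service cost 538.
{Elton}: service cost 547
{Joliet}: service cost 550
Among all 6 size-1 choices, {Norris} is lowest.

Choose Norris only; total service cost 538.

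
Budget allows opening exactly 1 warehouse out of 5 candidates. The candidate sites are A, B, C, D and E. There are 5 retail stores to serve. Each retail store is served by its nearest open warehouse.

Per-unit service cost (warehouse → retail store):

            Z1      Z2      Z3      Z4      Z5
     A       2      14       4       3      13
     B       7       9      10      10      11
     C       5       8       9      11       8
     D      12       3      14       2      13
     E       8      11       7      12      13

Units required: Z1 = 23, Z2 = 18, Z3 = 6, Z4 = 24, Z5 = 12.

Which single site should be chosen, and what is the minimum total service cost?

With exactly 1 open, each retail store uses its cheapest among the chosen.
{A}: Z1→A 2·23=46, Z2→A 14·18=252, Z3→A 4·6=24, Z4→A 3·24=72, Z5→A 13·12=156. Service cost 550.
{D}: service cost 618
{C}: service cost 673
Among all 5 size-1 choices, {A} is lowest.

Choose A only; total service cost 550.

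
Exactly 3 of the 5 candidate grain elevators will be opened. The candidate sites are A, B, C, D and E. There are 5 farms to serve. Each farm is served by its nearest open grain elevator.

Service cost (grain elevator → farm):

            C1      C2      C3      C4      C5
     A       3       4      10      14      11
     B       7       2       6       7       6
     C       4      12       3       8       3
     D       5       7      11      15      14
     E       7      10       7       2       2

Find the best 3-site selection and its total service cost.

Choose B, C and E; total service cost 13.

With exactly 3 open, each farm uses its cheapest among the chosen.
{B, C, E}: C1→C 4, C2→B 2, C3→C 3, C4→E 2, C5→E 2. Service cost 13.
{A, C, E}: service cost 14
{A, B, E}: service cost 15
Among all 10 size-3 choices, {B, C, E} is lowest.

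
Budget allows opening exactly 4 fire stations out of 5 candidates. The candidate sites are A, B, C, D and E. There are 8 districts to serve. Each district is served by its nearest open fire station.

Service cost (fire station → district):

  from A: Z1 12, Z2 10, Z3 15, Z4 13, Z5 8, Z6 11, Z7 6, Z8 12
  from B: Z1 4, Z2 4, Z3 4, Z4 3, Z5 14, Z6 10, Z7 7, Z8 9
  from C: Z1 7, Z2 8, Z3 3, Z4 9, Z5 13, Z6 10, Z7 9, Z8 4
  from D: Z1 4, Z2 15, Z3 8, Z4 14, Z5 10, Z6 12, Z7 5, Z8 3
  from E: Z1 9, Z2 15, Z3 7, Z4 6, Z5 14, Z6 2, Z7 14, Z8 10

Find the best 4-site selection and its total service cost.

With exactly 4 open, each district uses its cheapest among the chosen.
{A, B, D, E}: Z1→B 4, Z2→B 4, Z3→B 4, Z4→B 3, Z5→A 8, Z6→E 2, Z7→D 5, Z8→D 3. Service cost 33.
{A, B, C, E}: service cost 34
{B, C, D, E}: service cost 34
Among all 5 size-4 choices, {A, B, D, E} is lowest.

Choose A, B, D and E; total service cost 33.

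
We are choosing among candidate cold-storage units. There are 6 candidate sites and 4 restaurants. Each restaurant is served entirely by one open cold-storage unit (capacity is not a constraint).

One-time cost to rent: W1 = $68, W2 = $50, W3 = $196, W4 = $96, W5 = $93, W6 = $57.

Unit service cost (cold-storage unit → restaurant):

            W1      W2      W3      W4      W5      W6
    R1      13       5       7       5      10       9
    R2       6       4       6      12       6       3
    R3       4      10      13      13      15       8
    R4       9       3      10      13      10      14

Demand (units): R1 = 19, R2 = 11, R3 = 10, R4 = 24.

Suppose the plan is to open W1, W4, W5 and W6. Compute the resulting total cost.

Total cost: 698

Each restaurant is assigned to its cheapest site among the open ones.
{W1, W4, W5, W6}: R1→W4 5·19=95, R2→W6 3·11=33, R3→W1 4·10=40, R4→W1 9·24=216. Service 384; fixed 314; total 698.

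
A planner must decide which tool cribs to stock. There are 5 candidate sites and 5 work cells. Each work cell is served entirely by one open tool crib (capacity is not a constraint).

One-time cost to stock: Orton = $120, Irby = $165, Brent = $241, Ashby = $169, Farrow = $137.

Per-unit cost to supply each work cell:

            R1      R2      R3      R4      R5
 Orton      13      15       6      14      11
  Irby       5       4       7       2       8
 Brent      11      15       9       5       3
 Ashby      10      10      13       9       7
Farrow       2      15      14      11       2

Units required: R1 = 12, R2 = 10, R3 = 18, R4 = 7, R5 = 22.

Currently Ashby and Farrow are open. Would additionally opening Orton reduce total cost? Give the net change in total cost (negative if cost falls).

Yes — net change −6 (cost falls by 6).

Current service cost with {Ashby, Farrow}: 465.
Adding Orton: each work cell re-picks its cheapest; new service cost 339, saving 126.
Extra fixed cost: 120. Net change = 120 − 126 = -6.
(Totals: 771 → 765.)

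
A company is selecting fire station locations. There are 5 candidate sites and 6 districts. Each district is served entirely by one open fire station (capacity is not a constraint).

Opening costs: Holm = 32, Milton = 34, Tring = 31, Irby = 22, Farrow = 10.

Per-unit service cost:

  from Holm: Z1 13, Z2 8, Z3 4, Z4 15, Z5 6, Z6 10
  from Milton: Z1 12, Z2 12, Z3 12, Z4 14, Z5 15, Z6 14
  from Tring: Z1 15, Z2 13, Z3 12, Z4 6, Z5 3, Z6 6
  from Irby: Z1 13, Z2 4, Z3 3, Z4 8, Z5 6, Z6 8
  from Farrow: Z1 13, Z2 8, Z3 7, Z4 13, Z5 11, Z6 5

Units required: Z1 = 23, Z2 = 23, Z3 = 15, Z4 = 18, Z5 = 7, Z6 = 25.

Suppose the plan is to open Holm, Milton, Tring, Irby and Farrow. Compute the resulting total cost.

Total cost: 796

Each district is assigned to its cheapest site among the open ones.
{Holm, Milton, Tring, Irby, Farrow}: Z1→Milton 12·23=276, Z2→Irby 4·23=92, Z3→Irby 3·15=45, Z4→Tring 6·18=108, Z5→Tring 3·7=21, Z6→Farrow 5·25=125. Service 667; fixed 129; total 796.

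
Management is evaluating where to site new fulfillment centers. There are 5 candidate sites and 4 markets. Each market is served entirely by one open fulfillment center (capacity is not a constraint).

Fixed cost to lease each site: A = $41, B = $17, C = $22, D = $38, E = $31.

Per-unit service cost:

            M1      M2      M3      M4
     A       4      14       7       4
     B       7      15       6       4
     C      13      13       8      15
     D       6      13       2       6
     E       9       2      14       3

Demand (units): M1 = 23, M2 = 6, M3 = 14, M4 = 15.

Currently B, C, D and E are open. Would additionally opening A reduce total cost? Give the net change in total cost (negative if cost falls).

Yes — net change −5 (cost falls by 5).

Current service cost with {B, C, D, E}: 223.
Adding A: each market re-picks its cheapest; new service cost 177, saving 46.
Extra fixed cost: 41. Net change = 41 − 46 = -5.
(Totals: 331 → 326.)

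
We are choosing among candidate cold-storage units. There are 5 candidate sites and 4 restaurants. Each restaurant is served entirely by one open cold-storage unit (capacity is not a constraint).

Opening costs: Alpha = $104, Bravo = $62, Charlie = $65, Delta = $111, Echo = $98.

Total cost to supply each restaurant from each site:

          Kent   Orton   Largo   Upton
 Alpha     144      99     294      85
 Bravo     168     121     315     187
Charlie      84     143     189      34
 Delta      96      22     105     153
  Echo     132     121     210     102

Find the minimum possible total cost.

For any fixed open set, each restaurant goes to its cheapest open site; total = fixed + service.
{Charlie, Delta}: Kent→Charlie 84, Orton→Delta 22, Largo→Delta 105, Upton→Charlie 34. Service 245; fixed 176; total 421.
{Bravo, Charlie, Delta}: service 245 + fixed 238 = 483
{Delta}: service 376 + fixed 111 = 487
{Alpha, Bravo, Charlie, Delta, Echo}: Kent→Charlie 84, Orton→Delta 22, Largo→Delta 105, Upton→Charlie 34. Service 245; fixed 440; total 685.
No other subset beats 421.

Minimum total cost: 421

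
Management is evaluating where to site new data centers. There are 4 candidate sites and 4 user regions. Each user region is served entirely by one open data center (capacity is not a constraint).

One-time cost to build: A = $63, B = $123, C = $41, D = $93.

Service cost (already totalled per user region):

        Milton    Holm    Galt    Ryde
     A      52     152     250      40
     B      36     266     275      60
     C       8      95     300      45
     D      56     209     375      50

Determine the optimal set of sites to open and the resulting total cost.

For any fixed open set, each user region goes to its cheapest open site; total = fixed + service.
{C}: Milton→C 8, Holm→C 95, Galt→C 300, Ryde→C 45. Service 448; fixed 41; total 489.
{A, C}: service 393 + fixed 104 = 497
{A}: Milton→A 52, Holm→A 152, Galt→A 250, Ryde→A 40. Service 494; fixed 63; total 557.
{A, B, C, D}: Milton→C 8, Holm→C 95, Galt→A 250, Ryde→A 40. Service 393; fixed 320; total 713.
No other subset beats 489.

Open C only; minimum total cost 489.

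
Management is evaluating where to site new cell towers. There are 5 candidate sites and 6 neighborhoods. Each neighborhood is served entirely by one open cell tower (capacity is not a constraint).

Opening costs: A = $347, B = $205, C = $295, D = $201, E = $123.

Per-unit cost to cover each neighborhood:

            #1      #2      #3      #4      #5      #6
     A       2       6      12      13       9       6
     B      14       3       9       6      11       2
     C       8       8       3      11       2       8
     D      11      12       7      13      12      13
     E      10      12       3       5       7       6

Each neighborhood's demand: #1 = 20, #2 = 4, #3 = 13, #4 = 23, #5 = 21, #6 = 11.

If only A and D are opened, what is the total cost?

Each neighborhood is assigned to its cheapest site among the open ones.
{A, D}: #1→A 2·20=40, #2→A 6·4=24, #3→D 7·13=91, #4→A 13·23=299, #5→A 9·21=189, #6→A 6·11=66. Service 709; fixed 548; total 1257.

Total cost: 1257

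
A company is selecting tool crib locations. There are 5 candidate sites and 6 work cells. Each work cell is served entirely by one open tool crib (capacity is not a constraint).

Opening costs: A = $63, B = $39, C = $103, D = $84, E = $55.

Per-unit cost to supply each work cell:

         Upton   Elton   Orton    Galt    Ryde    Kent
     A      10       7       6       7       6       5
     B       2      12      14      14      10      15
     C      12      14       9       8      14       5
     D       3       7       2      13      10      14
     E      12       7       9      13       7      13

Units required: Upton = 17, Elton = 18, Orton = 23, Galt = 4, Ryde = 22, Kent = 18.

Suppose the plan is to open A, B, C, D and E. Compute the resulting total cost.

Total cost: 800

Each work cell is assigned to its cheapest site among the open ones.
{A, B, C, D, E}: Upton→B 2·17=34, Elton→A 7·18=126, Orton→D 2·23=46, Galt→A 7·4=28, Ryde→A 6·22=132, Kent→A 5·18=90. Service 456; fixed 344; total 800.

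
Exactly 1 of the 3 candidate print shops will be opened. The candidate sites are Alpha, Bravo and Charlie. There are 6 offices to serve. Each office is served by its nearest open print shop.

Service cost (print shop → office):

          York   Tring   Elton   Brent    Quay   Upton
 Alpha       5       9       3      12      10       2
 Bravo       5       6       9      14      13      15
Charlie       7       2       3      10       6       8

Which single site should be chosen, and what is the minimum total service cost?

Choose Charlie only; total service cost 36.

With exactly 1 open, each office uses its cheapest among the chosen.
{Charlie}: York→Charlie 7, Tring→Charlie 2, Elton→Charlie 3, Brent→Charlie 10, Quay→Charlie 6, Upton→Charlie 8. Service cost 36.
{Alpha}: service cost 41
{Bravo}: service cost 62
Among all 3 size-1 choices, {Charlie} is lowest.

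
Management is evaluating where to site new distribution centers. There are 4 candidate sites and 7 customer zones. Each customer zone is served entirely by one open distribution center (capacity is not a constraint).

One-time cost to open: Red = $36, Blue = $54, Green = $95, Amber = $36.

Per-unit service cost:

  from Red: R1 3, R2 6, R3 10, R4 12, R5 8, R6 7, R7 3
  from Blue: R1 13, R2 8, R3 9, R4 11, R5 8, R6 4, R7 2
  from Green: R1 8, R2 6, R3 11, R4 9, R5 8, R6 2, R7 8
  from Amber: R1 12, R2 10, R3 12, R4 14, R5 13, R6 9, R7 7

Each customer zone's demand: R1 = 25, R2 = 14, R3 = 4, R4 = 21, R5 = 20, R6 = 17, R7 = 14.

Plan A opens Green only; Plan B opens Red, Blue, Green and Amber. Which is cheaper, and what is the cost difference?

Plan B is cheaper by 91.

Plan A: {Green}: R1→Green 8·25=200, R2→Green 6·14=84, R3→Green 11·4=44, R4→Green 9·21=189, R5→Green 8·20=160, R6→Green 2·17=34, R7→Green 8·14=112. Service 823; fixed 95; total 918.
Plan B: {Red, Blue, Green, Amber}: R1→Red 3·25=75, R2→Red 6·14=84, R3→Blue 9·4=36, R4→Green 9·21=189, R5→Red 8·20=160, R6→Green 2·17=34, R7→Blue 2·14=28. Service 606; fixed 221; total 827.
Difference: |918 − 827| = 91.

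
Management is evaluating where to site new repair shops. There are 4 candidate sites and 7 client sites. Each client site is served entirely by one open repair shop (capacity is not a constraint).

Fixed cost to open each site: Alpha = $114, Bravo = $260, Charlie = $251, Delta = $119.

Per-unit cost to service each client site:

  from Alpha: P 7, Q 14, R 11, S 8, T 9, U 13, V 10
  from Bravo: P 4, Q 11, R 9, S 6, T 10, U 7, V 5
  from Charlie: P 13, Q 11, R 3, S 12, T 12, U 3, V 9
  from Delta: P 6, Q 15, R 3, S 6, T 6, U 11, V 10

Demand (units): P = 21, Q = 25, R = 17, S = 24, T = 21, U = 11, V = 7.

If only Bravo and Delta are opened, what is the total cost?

Each client site is assigned to its cheapest site among the open ones.
{Bravo, Delta}: P→Bravo 4·21=84, Q→Bravo 11·25=275, R→Delta 3·17=51, S→Bravo 6·24=144, T→Delta 6·21=126, U→Bravo 7·11=77, V→Bravo 5·7=35. Service 792; fixed 379; total 1171.

Total cost: 1171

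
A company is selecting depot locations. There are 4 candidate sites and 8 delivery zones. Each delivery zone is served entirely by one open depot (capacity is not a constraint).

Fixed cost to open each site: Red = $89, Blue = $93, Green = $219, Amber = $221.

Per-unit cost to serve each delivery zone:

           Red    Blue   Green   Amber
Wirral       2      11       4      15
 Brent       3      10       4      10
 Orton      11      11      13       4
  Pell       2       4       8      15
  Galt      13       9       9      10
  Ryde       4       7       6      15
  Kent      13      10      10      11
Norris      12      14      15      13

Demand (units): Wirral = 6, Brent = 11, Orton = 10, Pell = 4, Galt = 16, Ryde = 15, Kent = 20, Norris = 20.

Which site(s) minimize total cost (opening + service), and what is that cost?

Open Red and Blue; minimum total cost 989.

For any fixed open set, each delivery zone goes to its cheapest open site; total = fixed + service.
{Red, Blue}: Wirral→Red 2·6=12, Brent→Red 3·11=33, Orton→Red 11·10=110, Pell→Red 2·4=8, Galt→Blue 9·16=144, Ryde→Red 4·15=60, Kent→Blue 10·20=200, Norris→Red 12·20=240. Service 807; fixed 182; total 989.
{Red}: Wirral→Red 2·6=12, Brent→Red 3·11=33, Orton→Red 11·10=110, Pell→Red 2·4=8, Galt→Red 13·16=208, Ryde→Red 4·15=60, Kent→Red 13·20=260, Norris→Red 12·20=240. Service 931; fixed 89; total 1020.
{Red, Amber}: service 773 + fixed 310 = 1083
{Red, Blue, Green, Amber}: Wirral→Red 2·6=12, Brent→Red 3·11=33, Orton→Amber 4·10=40, Pell→Red 2·4=8, Galt→Blue 9·16=144, Ryde→Red 4·15=60, Kent→Blue 10·20=200, Norris→Red 12·20=240. Service 737; fixed 622; total 1359.
(All 15 nonempty subsets were checked; Red and Blue is lowest.)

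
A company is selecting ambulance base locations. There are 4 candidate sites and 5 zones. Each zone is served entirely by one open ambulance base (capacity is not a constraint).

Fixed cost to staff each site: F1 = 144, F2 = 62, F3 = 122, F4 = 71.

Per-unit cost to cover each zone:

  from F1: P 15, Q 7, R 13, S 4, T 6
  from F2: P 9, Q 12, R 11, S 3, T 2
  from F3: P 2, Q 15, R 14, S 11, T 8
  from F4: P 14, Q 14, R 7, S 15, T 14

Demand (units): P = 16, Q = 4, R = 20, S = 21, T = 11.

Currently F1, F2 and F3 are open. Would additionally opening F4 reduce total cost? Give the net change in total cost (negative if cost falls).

Current service cost with {F1, F2, F3}: 365.
Adding F4: each zone re-picks its cheapest; new service cost 285, saving 80.
Extra fixed cost: 71. Net change = 71 − 80 = -9.
(Totals: 693 → 684.)

Yes — net change −9 (cost falls by 9).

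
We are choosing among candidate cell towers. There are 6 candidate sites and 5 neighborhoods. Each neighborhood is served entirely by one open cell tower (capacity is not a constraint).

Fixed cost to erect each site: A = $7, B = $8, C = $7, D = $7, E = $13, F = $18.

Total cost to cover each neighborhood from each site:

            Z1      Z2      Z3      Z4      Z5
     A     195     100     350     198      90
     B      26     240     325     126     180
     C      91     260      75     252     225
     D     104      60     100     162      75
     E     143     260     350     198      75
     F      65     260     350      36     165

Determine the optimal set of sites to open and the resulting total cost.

For any fixed open set, each neighborhood goes to its cheapest open site; total = fixed + service.
{B, C, D, F}: Z1→B 26, Z2→D 60, Z3→C 75, Z4→F 36, Z5→D 75. Service 272; fixed 40; total 312.
{A, B, C, D, F}: Z1→B 26, Z2→D 60, Z3→C 75, Z4→F 36, Z5→D 75. Service 272; fixed 47; total 319.
{B, C, D, E, F}: service 272 + fixed 53 = 325
{A, B, C, D, E, F}: service 272 + fixed 60 = 332
No other subset beats 312.

Open B, C, D and F; minimum total cost 312.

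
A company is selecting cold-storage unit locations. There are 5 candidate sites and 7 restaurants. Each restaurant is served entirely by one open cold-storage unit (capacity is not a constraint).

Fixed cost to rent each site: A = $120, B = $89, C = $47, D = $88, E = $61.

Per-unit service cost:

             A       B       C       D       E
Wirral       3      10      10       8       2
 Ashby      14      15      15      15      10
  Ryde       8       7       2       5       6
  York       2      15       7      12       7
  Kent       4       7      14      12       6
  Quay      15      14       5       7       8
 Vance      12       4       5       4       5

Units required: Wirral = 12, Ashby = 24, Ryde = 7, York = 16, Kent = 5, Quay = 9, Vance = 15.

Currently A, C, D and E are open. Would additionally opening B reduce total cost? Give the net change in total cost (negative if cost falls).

Current service cost with {A, C, D, E}: 435.
Adding B: each restaurant re-picks its cheapest; new service cost 435, saving 0.
Extra fixed cost: 89. Net change = 89 − 0 = 89.
(Totals: 751 → 840.)

No — net change +89 (cost rises by 89).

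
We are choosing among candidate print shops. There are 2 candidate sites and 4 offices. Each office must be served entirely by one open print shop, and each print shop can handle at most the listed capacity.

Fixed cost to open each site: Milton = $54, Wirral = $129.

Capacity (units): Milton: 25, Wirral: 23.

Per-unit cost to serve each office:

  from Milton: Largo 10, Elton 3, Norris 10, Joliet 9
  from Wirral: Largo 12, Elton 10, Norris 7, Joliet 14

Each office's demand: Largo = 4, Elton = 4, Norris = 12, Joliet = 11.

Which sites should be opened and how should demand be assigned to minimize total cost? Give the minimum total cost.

Minimum total cost: 418

Open {Milton, Wirral}: Largo→Milton 10·4=40, Elton→Milton 3·4=12, Norris→Wirral 7·12=84, Joliet→Milton 9·11=99.
Loads: Milton carries 19/25, Wirral carries 12/23. Service 235; fixed 183; total 418.
Next best feasible plan costs 426.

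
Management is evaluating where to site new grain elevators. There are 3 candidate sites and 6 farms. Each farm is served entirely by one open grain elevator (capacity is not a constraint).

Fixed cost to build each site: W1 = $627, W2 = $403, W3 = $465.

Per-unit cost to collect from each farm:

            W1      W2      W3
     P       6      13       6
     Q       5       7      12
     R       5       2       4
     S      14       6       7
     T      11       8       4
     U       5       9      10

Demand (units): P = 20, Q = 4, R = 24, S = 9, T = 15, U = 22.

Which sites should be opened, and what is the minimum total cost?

Open W3 only; minimum total cost 1072.

For any fixed open set, each farm goes to its cheapest open site; total = fixed + service.
{W3}: P→W3 6·20=120, Q→W3 12·4=48, R→W3 4·24=96, S→W3 7·9=63, T→W3 4·15=60, U→W3 10·22=220. Service 607; fixed 465; total 1072.
{W2}: service 708 + fixed 403 = 1111
{W1}: service 661 + fixed 627 = 1288
{W1, W2, W3}: P→W1 6·20=120, Q→W1 5·4=20, R→W2 2·24=48, S→W2 6·9=54, T→W3 4·15=60, U→W1 5·22=110. Service 412; fixed 1495; total 1907.
No other subset beats 1072.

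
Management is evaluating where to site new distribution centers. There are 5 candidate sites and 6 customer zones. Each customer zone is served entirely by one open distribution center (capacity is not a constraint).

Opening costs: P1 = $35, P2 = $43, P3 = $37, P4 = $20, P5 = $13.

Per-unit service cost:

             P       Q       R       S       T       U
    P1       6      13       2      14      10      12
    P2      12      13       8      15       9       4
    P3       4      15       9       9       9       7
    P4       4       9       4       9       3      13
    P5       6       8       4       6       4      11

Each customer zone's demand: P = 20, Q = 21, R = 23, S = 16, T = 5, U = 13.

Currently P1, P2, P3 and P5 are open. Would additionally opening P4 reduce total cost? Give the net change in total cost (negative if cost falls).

Current service cost with {P1, P2, P3, P5}: 462.
Adding P4: each customer zone re-picks its cheapest; new service cost 457, saving 5.
Extra fixed cost: 20. Net change = 20 − 5 = 15.
(Totals: 590 → 605.)

No — net change +15 (cost rises by 15).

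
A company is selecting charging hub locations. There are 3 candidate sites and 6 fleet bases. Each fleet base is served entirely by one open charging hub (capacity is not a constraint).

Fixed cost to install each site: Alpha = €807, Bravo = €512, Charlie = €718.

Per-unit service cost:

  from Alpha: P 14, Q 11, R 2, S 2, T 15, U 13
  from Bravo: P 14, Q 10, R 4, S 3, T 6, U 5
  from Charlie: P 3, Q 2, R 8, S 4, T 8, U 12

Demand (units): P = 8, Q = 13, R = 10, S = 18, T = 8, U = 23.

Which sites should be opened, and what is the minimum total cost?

For any fixed open set, each fleet base goes to its cheapest open site; total = fixed + service.
{Bravo}: P→Bravo 14·8=112, Q→Bravo 10·13=130, R→Bravo 4·10=40, S→Bravo 3·18=54, T→Bravo 6·8=48, U→Bravo 5·23=115. Service 499; fixed 512; total 1011.
{Charlie}: P→Charlie 3·8=24, Q→Charlie 2·13=26, R→Charlie 8·10=80, S→Charlie 4·18=72, T→Charlie 8·8=64, U→Charlie 12·23=276. Service 542; fixed 718; total 1260.
{Alpha}: P→Alpha 14·8=112, Q→Alpha 11·13=143, R→Alpha 2·10=20, S→Alpha 2·18=36, T→Alpha 15·8=120, U→Alpha 13·23=299. Service 730; fixed 807; total 1537.
{Alpha, Bravo, Charlie}: P→Charlie 3·8=24, Q→Charlie 2·13=26, R→Alpha 2·10=20, S→Alpha 2·18=36, T→Bravo 6·8=48, U→Bravo 5·23=115. Service 269; fixed 2037; total 2306.
No other subset beats 1011.

Open Bravo only; minimum total cost 1011.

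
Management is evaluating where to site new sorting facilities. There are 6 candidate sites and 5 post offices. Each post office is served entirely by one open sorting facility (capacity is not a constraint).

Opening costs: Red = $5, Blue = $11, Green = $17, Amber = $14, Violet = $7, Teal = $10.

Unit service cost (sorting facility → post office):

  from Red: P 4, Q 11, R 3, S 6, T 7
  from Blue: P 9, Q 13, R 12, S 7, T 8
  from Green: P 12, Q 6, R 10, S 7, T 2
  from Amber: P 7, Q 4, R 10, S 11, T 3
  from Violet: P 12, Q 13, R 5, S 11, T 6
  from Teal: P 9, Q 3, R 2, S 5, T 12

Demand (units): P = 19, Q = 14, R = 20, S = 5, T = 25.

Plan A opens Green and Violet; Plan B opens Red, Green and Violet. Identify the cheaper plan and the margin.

Plan B is cheaper by 192.

Plan A: {Green, Violet}: P→Green 12·19=228, Q→Green 6·14=84, R→Violet 5·20=100, S→Green 7·5=35, T→Green 2·25=50. Service 497; fixed 24; total 521.
Plan B: {Red, Green, Violet}: P→Red 4·19=76, Q→Green 6·14=84, R→Red 3·20=60, S→Red 6·5=30, T→Green 2·25=50. Service 300; fixed 29; total 329.
Difference: |521 − 329| = 192.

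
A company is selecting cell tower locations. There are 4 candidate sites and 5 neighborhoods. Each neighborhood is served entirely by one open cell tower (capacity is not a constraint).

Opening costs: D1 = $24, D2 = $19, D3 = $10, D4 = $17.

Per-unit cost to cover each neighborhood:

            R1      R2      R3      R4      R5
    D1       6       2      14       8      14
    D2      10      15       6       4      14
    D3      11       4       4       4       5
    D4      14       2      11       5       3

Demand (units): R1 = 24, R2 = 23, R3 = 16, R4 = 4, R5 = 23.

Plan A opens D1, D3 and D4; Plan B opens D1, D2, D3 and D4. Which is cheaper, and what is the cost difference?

Plan A is cheaper by 19.

Plan A: {D1, D3, D4}: R1→D1 6·24=144, R2→D1 2·23=46, R3→D3 4·16=64, R4→D3 4·4=16, R5→D4 3·23=69. Service 339; fixed 51; total 390.
Plan B: {D1, D2, D3, D4}: R1→D1 6·24=144, R2→D1 2·23=46, R3→D3 4·16=64, R4→D2 4·4=16, R5→D4 3·23=69. Service 339; fixed 70; total 409.
Difference: |390 − 409| = 19.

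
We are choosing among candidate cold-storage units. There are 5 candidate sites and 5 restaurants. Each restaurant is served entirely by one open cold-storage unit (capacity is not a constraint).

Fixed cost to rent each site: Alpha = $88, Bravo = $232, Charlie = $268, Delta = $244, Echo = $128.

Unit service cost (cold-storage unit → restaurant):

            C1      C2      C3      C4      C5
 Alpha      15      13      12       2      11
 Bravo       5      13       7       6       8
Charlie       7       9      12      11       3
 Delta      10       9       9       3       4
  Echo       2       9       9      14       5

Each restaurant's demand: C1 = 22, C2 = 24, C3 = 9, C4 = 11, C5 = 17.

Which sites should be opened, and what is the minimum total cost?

For any fixed open set, each restaurant goes to its cheapest open site; total = fixed + service.
{Alpha, Echo}: C1→Echo 2·22=44, C2→Echo 9·24=216, C3→Echo 9·9=81, C4→Alpha 2·11=22, C5→Echo 5·17=85. Service 448; fixed 216; total 664.
{Echo}: C1→Echo 2·22=44, C2→Echo 9·24=216, C3→Echo 9·9=81, C4→Echo 14·11=154, C5→Echo 5·17=85. Service 580; fixed 128; total 708.
{Delta, Echo}: C1→Echo 2·22=44, C2→Delta 9·24=216, C3→Delta 9·9=81, C4→Delta 3·11=33, C5→Delta 4·17=68. Service 442; fixed 372; total 814.
{Alpha, Bravo, Charlie, Delta, Echo}: service 396 + fixed 960 = 1356
No other subset beats 664.

Open Alpha and Echo; minimum total cost 664.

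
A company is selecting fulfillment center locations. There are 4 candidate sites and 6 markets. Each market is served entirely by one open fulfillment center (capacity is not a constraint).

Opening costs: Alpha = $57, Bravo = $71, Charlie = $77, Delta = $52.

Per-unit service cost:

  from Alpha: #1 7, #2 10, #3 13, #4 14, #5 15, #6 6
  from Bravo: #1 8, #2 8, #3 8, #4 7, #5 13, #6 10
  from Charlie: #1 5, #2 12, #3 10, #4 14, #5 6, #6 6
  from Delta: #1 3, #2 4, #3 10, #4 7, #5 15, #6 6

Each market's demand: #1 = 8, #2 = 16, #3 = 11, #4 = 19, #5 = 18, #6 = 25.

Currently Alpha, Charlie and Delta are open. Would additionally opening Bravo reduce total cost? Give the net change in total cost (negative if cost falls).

No — net change +49 (cost rises by 49).

Current service cost with {Alpha, Charlie, Delta}: 589.
Adding Bravo: each market re-picks its cheapest; new service cost 567, saving 22.
Extra fixed cost: 71. Net change = 71 − 22 = 49.
(Totals: 775 → 824.)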